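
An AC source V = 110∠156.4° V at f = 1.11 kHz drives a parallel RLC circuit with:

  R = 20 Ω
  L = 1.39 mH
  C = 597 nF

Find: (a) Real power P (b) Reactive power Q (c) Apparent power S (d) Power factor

Step 1 — Angular frequency: ω = 2π·f = 2π·1110 = 6974 rad/s.
Step 2 — Component impedances:
  R: Z = R = 20 Ω
  L: Z = jωL = j·6974·0.00139 = 0 + j9.694 Ω
  C: Z = 1/(jωC) = -j/(ω·C) = 0 - j240.2 Ω
Step 3 — Parallel combination: 1/Z_total = 1/R + 1/L + 1/C; Z_total = 4.065 + j8.049 Ω = 9.017∠63.2° Ω.
Step 4 — Source phasor: V = 110∠156.4° V = -100.8 + j44.04 V.
Step 5 — Current: I = V / Z = -0.6807 + j12.18 A = 12.2∠93.2° A.
Step 6 — Complex power: S = V·I* = 605 + j1198 VA.
Step 7 — Real power: P = Re(S) = 605 W.
Step 8 — Reactive power: Q = Im(S) = 1198 VAR.
Step 9 — Apparent power: |S| = 1342 VA.
Step 10 — Power factor: PF = P/|S| = 0.4509 (lagging).

(a) P = 605 W  (b) Q = 1198 VAR  (c) S = 1342 VA  (d) PF = 0.4509 (lagging)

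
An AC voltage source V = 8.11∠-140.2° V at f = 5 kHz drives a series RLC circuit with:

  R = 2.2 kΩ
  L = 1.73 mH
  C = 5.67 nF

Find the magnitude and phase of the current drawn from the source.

Step 1 — Angular frequency: ω = 2π·f = 2π·5000 = 3.142e+04 rad/s.
Step 2 — Component impedances:
  R: Z = R = 2200 Ω
  L: Z = jωL = j·3.142e+04·0.00173 = 0 + j54.35 Ω
  C: Z = 1/(jωC) = -j/(ω·C) = 0 - j5614 Ω
Step 3 — Series combination: Z_total = R + L + C = 2200 - j5560 Ω = 5979∠-68.4° Ω.
Step 4 — Source phasor: V = 8.11∠-140.2° V = -6.231 - j5.191 V.
Step 5 — Ohm's law: I = V / Z_total = (-6.231 - j5.191) / (2200 - j5560) = 0.0004239 - j0.001288 A.
Step 6 — Convert to polar: |I| = 0.001356 A, ∠I = -71.8°.

I = 0.001356∠-71.8° A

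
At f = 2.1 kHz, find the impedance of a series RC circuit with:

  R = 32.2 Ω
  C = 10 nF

Step 1 — Angular frequency: ω = 2π·f = 2π·2100 = 1.319e+04 rad/s.
Step 2 — Component impedances:
  R: Z = R = 32.2 Ω
  C: Z = 1/(jωC) = -j/(ω·C) = 0 - j7579 Ω
Step 3 — Series combination: Z_total = R + C = 32.2 - j7579 Ω = 7579∠-89.8° Ω.

Z = 32.2 - j7579 Ω = 7579∠-89.8° Ω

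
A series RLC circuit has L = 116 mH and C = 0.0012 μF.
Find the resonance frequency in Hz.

Step 1 — Resonance condition Im(Z)=0 gives ω₀ = 1/√(LC).
Step 2 — ω₀ = 1/√(0.116·1.2e-09) = 8.476e+04 rad/s.
Step 3 — f₀ = ω₀/(2π) = 1.349e+04 Hz.

f₀ = 1.349e+04 Hz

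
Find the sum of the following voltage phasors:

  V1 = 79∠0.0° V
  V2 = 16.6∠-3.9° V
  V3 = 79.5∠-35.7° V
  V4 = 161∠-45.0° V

Step 1 — Convert each phasor to rectangular form:
  V1 = 79·(cos(0.0°) + j·sin(0.0°)) = 79 V
  V2 = 16.6·(cos(-3.9°) + j·sin(-3.9°)) = 16.56 - j1.129 V
  V3 = 79.5·(cos(-35.7°) + j·sin(-35.7°)) = 64.56 - j46.39 V
  V4 = 161·(cos(-45.0°) + j·sin(-45.0°)) = 113.8 - j113.8 V
Step 2 — Sum components: V_total = 274 - j161.4 V.
Step 3 — Convert to polar: |V_total| = 318 V, ∠V_total = -30.5°.

V_total = 318∠-30.5° V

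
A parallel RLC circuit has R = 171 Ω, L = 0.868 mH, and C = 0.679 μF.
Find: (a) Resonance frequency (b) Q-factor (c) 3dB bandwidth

Step 1 — Resonance: ω₀ = 1/√(LC) = 1/√(0.000868·6.79e-07) = 4.119e+04 rad/s.
Step 2 — f₀ = ω₀/(2π) = 6556 Hz.
Step 3 — Parallel Q: Q = R/(ω₀L) = 171/(4.119e+04·0.000868) = 4.783.
Step 4 — Bandwidth: Δω = ω₀/Q = 8613 rad/s; BW = Δω/(2π) = 1371 Hz.

(a) f₀ = 6556 Hz  (b) Q = 4.783  (c) BW = 1371 Hz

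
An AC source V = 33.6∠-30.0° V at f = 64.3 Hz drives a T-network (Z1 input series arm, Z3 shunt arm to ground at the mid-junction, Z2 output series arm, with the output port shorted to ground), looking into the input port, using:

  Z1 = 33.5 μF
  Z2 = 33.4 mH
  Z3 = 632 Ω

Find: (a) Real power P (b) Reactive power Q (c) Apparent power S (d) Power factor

Step 1 — Angular frequency: ω = 2π·f = 2π·64.3 = 404 rad/s.
Step 2 — Component impedances:
  Z1: Z = 1/(jωC) = -j/(ω·C) = 0 - j73.89 Ω
  Z2: Z = jωL = j·404·0.0334 = 0 + j13.49 Ω
  Z3: Z = R = 632 Ω
Step 3 — With the output port shorted to ground, the output series arm Z2 runs from the junction to ground; the shunt arm Z3 also runs from the junction to ground. They appear in parallel: Z3 || Z2 = 0.288 + j13.49 Ω.
Step 4 — Series with input arm Z1: Z_in = Z1 + (Z3 || Z2) = 0.288 - j60.4 Ω = 60.4∠-89.7° Ω.
Step 5 — Source phasor: V = 33.6∠-30.0° V = 29.1 - j16.8 V.
Step 6 — Current: I = V / Z = 0.2804 + j0.4804 A = 0.5563∠59.7° A.
Step 7 — Complex power: S = V·I* = 0.08912 - j18.69 VA.
Step 8 — Real power: P = Re(S) = 0.08912 W.
Step 9 — Reactive power: Q = Im(S) = -18.69 VAR.
Step 10 — Apparent power: |S| = 18.69 VA.
Step 11 — Power factor: PF = P/|S| = 0.004768 (leading).

(a) P = 0.08912 W  (b) Q = -18.69 VAR  (c) S = 18.69 VA  (d) PF = 0.004768 (leading)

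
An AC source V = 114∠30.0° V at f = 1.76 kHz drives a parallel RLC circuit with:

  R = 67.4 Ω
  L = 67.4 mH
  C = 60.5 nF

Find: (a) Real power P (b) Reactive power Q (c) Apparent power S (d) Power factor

Step 1 — Angular frequency: ω = 2π·f = 2π·1760 = 1.106e+04 rad/s.
Step 2 — Component impedances:
  R: Z = R = 67.4 Ω
  L: Z = jωL = j·1.106e+04·0.0674 = 0 + j745.3 Ω
  C: Z = 1/(jωC) = -j/(ω·C) = 0 - j1495 Ω
Step 3 — Parallel combination: 1/Z_total = 1/R + 1/L + 1/C; Z_total = 67.26 + j3.049 Ω = 67.33∠2.6° Ω.
Step 4 — Source phasor: V = 114∠30.0° V = 98.73 + j57 V.
Step 5 — Current: I = V / Z = 1.503 + j0.7793 A = 1.693∠27.4° A.
Step 6 — Complex power: S = V·I* = 192.8 + j8.742 VA.
Step 7 — Real power: P = Re(S) = 192.8 W.
Step 8 — Reactive power: Q = Im(S) = 8.742 VAR.
Step 9 — Apparent power: |S| = 193 VA.
Step 10 — Power factor: PF = P/|S| = 0.999 (lagging).

(a) P = 192.8 W  (b) Q = 8.742 VAR  (c) S = 193 VA  (d) PF = 0.999 (lagging)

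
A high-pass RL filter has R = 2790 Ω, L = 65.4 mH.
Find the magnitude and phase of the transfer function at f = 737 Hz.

Step 1 — Angular frequency: ω = 2π·737 = 4631 rad/s.
Step 2 — Transfer function: H(jω) = jωL/(R + jωL).
Step 3 — Numerator jωL = j·302.8; denominator R + jωL = 2790 + j302.8.
Step 4 — H = 0.01165 + j0.1073.
Step 5 — Magnitude: |H| = 0.1079 (-19.3 dB); phase: φ = 83.8°.

|H| = 0.1079 (-19.3 dB), φ = 83.8°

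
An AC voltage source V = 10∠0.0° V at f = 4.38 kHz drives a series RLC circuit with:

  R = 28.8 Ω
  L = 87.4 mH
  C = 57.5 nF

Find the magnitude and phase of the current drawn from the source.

Step 1 — Angular frequency: ω = 2π·f = 2π·4380 = 2.752e+04 rad/s.
Step 2 — Component impedances:
  R: Z = R = 28.8 Ω
  L: Z = jωL = j·2.752e+04·0.0874 = 0 + j2405 Ω
  C: Z = 1/(jωC) = -j/(ω·C) = 0 - j631.9 Ω
Step 3 — Series combination: Z_total = R + L + C = 28.8 + j1773 Ω = 1774∠89.1° Ω.
Step 4 — Source phasor: V = 10∠0.0° V = 10 V.
Step 5 — Ohm's law: I = V / Z_total = (10) / (28.8 + j1773) = 9.156e-05 - j0.005638 A.
Step 6 — Convert to polar: |I| = 0.005638 A, ∠I = -89.1°.

I = 0.005638∠-89.1° A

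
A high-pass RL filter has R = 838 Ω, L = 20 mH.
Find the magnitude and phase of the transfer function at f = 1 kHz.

Step 1 — Angular frequency: ω = 2π·1000 = 6283 rad/s.
Step 2 — Transfer function: H(jω) = jωL/(R + jωL).
Step 3 — Numerator jωL = j·125.7; denominator R + jωL = 838 + j125.7.
Step 4 — H = 0.02199 + j0.1467.
Step 5 — Magnitude: |H| = 0.1483 (-16.6 dB); phase: φ = 81.5°.

|H| = 0.1483 (-16.6 dB), φ = 81.5°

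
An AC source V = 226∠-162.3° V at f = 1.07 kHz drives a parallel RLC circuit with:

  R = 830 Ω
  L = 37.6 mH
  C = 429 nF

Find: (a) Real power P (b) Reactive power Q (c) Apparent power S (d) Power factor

Step 1 — Angular frequency: ω = 2π·f = 2π·1070 = 6723 rad/s.
Step 2 — Component impedances:
  R: Z = R = 830 Ω
  L: Z = jωL = j·6723·0.0376 = 0 + j252.8 Ω
  C: Z = 1/(jωC) = -j/(ω·C) = 0 - j346.7 Ω
Step 3 — Parallel combination: 1/Z_total = 1/R + 1/L + 1/C; Z_total = 463.3 + j412.2 Ω = 620.1∠41.7° Ω.
Step 4 — Source phasor: V = 226∠-162.3° V = -215.3 - j68.71 V.
Step 5 — Current: I = V / Z = -0.333 + j0.148 A = 0.3644∠156.0° A.
Step 6 — Complex power: S = V·I* = 61.54 + j54.74 VA.
Step 7 — Real power: P = Re(S) = 61.54 W.
Step 8 — Reactive power: Q = Im(S) = 54.74 VAR.
Step 9 — Apparent power: |S| = 82.36 VA.
Step 10 — Power factor: PF = P/|S| = 0.7472 (lagging).

(a) P = 61.54 W  (b) Q = 54.74 VAR  (c) S = 82.36 VA  (d) PF = 0.7472 (lagging)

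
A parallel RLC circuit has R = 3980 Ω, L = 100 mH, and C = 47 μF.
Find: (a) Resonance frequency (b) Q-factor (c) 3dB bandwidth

Step 1 — Resonance: ω₀ = 1/√(LC) = 1/√(0.1·4.7e-05) = 461.3 rad/s.
Step 2 — f₀ = ω₀/(2π) = 73.41 Hz.
Step 3 — Parallel Q: Q = R/(ω₀L) = 3980/(461.3·0.1) = 86.28.
Step 4 — Bandwidth: Δω = ω₀/Q = 5.346 rad/s; BW = Δω/(2π) = 0.8508 Hz.

(a) f₀ = 73.41 Hz  (b) Q = 86.28  (c) BW = 0.8508 Hz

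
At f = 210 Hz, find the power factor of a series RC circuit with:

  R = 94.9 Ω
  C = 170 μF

Step 1 — Angular frequency: ω = 2π·f = 2π·210 = 1319 rad/s.
Step 2 — Component impedances:
  R: Z = R = 94.9 Ω
  C: Z = 1/(jωC) = -j/(ω·C) = 0 - j4.458 Ω
Step 3 — Series combination: Z_total = R + C = 94.9 - j4.458 Ω = 95∠-2.7° Ω.
Step 4 — Power factor: PF = cos(φ) = Re(Z)/|Z| = 94.9/95 = 0.9989.
Step 5 — Type: Im(Z) = -4.458 ⇒ leading (phase φ = -2.7°).

PF = 0.9989 (leading, φ = -2.7°)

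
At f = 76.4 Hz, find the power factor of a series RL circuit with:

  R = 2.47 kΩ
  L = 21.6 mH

Step 1 — Angular frequency: ω = 2π·f = 2π·76.4 = 480 rad/s.
Step 2 — Component impedances:
  R: Z = R = 2470 Ω
  L: Z = jωL = j·480·0.0216 = 0 + j10.37 Ω
Step 3 — Series combination: Z_total = R + L = 2470 + j10.37 Ω = 2470∠0.2° Ω.
Step 4 — Power factor: PF = cos(φ) = Re(Z)/|Z| = 2470/2470 = 1.
Step 5 — Type: Im(Z) = 10.37 ⇒ lagging (phase φ = 0.2°).

PF = 1 (lagging, φ = 0.2°)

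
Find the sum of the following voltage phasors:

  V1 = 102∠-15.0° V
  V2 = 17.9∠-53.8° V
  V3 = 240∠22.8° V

Step 1 — Convert each phasor to rectangular form:
  V1 = 102·(cos(-15.0°) + j·sin(-15.0°)) = 98.52 - j26.4 V
  V2 = 17.9·(cos(-53.8°) + j·sin(-53.8°)) = 10.57 - j14.44 V
  V3 = 240·(cos(22.8°) + j·sin(22.8°)) = 221.2 + j93 V
Step 2 — Sum components: V_total = 330.3 + j52.16 V.
Step 3 — Convert to polar: |V_total| = 334.4 V, ∠V_total = 9.0°.

V_total = 334.4∠9.0° V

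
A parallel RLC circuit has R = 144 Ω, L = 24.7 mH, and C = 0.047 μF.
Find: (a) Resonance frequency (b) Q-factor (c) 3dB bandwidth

Step 1 — Resonance: ω₀ = 1/√(LC) = 1/√(0.0247·4.7e-08) = 2.935e+04 rad/s.
Step 2 — f₀ = ω₀/(2π) = 4671 Hz.
Step 3 — Parallel Q: Q = R/(ω₀L) = 144/(2.935e+04·0.0247) = 0.1986.
Step 4 — Bandwidth: Δω = ω₀/Q = 1.478e+05 rad/s; BW = Δω/(2π) = 2.352e+04 Hz.

(a) f₀ = 4671 Hz  (b) Q = 0.1986  (c) BW = 2.352e+04 Hz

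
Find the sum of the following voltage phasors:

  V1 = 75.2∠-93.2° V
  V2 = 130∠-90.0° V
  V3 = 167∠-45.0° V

Step 1 — Convert each phasor to rectangular form:
  V1 = 75.2·(cos(-93.2°) + j·sin(-93.2°)) = -4.198 - j75.08 V
  V2 = 130·(cos(-90.0°) + j·sin(-90.0°)) = 0 - j130 V
  V3 = 167·(cos(-45.0°) + j·sin(-45.0°)) = 118.1 - j118.1 V
Step 2 — Sum components: V_total = 113.9 - j323.2 V.
Step 3 — Convert to polar: |V_total| = 342.7 V, ∠V_total = -70.6°.

V_total = 342.7∠-70.6° V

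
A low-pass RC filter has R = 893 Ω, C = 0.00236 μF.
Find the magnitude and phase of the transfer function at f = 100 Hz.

Step 1 — Angular frequency: ω = 2π·100 = 628.3 rad/s.
Step 2 — Transfer function: H(jω) = 1/(1 + jωRC).
Step 3 — Denominator: 1 + jωRC = 1 + j·628.3·893·2.36e-09 = 1 + j0.001324.
Step 4 — H = 1 - j0.001324.
Step 5 — Magnitude: |H| = 1 (-0.0 dB); phase: φ = -0.1°.

|H| = 1 (-0.0 dB), φ = -0.1°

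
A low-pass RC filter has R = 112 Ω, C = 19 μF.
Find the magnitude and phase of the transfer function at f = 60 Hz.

Step 1 — Angular frequency: ω = 2π·60 = 377 rad/s.
Step 2 — Transfer function: H(jω) = 1/(1 + jωRC).
Step 3 — Denominator: 1 + jωRC = 1 + j·377·112·1.9e-05 = 1 + j0.8022.
Step 4 — H = 0.6084 - j0.4881.
Step 5 — Magnitude: |H| = 0.78 (-2.2 dB); phase: φ = -38.7°.

|H| = 0.78 (-2.2 dB), φ = -38.7°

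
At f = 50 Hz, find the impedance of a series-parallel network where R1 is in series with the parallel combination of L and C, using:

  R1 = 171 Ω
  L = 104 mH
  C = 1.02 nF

Step 1 — Angular frequency: ω = 2π·f = 2π·50 = 314.2 rad/s.
Step 2 — Component impedances:
  R1: Z = R = 171 Ω
  L: Z = jωL = j·314.2·0.104 = 0 + j32.67 Ω
  C: Z = 1/(jωC) = -j/(ω·C) = 0 - j3.121e+06 Ω
Step 3 — Parallel branch: L || C = 1/(1/L + 1/C) = 0 + j32.67 Ω.
Step 4 — Series with R1: Z_total = R1 + (L || C) = 171 + j32.67 Ω = 174.1∠10.8° Ω.

Z = 171 + j32.67 Ω = 174.1∠10.8° Ω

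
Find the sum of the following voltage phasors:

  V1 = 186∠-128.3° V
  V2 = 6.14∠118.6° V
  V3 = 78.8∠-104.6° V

Step 1 — Convert each phasor to rectangular form:
  V1 = 186·(cos(-128.3°) + j·sin(-128.3°)) = -115.3 - j146 V
  V2 = 6.14·(cos(118.6°) + j·sin(118.6°)) = -2.939 + j5.391 V
  V3 = 78.8·(cos(-104.6°) + j·sin(-104.6°)) = -19.86 - j76.26 V
Step 2 — Sum components: V_total = -138.1 - j216.8 V.
Step 3 — Convert to polar: |V_total| = 257.1 V, ∠V_total = -122.5°.

V_total = 257.1∠-122.5° V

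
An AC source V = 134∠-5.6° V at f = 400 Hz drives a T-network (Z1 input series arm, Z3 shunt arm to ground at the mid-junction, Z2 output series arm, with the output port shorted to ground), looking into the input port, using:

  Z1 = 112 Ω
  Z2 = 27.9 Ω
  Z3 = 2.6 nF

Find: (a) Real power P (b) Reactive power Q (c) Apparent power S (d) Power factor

Step 1 — Angular frequency: ω = 2π·f = 2π·400 = 2513 rad/s.
Step 2 — Component impedances:
  Z1: Z = R = 112 Ω
  Z2: Z = R = 27.9 Ω
  Z3: Z = 1/(jωC) = -j/(ω·C) = 0 - j1.53e+05 Ω
Step 3 — With the output port shorted to ground, the output series arm Z2 runs from the junction to ground; the shunt arm Z3 also runs from the junction to ground. They appear in parallel: Z3 || Z2 = 27.9 - j0.005087 Ω.
Step 4 — Series with input arm Z1: Z_in = Z1 + (Z3 || Z2) = 139.9 - j0.005087 Ω = 139.9∠-0.0° Ω.
Step 5 — Source phasor: V = 134∠-5.6° V = 133.4 - j13.08 V.
Step 6 — Current: I = V / Z = 0.9533 - j0.09343 A = 0.9578∠-5.6° A.
Step 7 — Complex power: S = V·I* = 128.3 - j0.004667 VA.
Step 8 — Real power: P = Re(S) = 128.3 W.
Step 9 — Reactive power: Q = Im(S) = -0.004667 VAR.
Step 10 — Apparent power: |S| = 128.3 VA.
Step 11 — Power factor: PF = P/|S| = 1 (leading).

(a) P = 128.3 W  (b) Q = -0.004667 VAR  (c) S = 128.3 VA  (d) PF = 1 (leading)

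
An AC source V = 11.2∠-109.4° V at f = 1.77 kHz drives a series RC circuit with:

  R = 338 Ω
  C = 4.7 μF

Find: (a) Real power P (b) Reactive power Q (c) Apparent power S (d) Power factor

Step 1 — Angular frequency: ω = 2π·f = 2π·1770 = 1.112e+04 rad/s.
Step 2 — Component impedances:
  R: Z = R = 338 Ω
  C: Z = 1/(jωC) = -j/(ω·C) = 0 - j19.13 Ω
Step 3 — Series combination: Z_total = R + C = 338 - j19.13 Ω = 338.5∠-3.2° Ω.
Step 4 — Source phasor: V = 11.2∠-109.4° V = -3.72 - j10.56 V.
Step 5 — Current: I = V / Z = -0.009208 - j0.03178 A = 0.03308∠-106.2° A.
Step 6 — Complex power: S = V·I* = 0.3699 - j0.02094 VA.
Step 7 — Real power: P = Re(S) = 0.3699 W.
Step 8 — Reactive power: Q = Im(S) = -0.02094 VAR.
Step 9 — Apparent power: |S| = 0.3705 VA.
Step 10 — Power factor: PF = P/|S| = 0.9984 (leading).

(a) P = 0.3699 W  (b) Q = -0.02094 VAR  (c) S = 0.3705 VA  (d) PF = 0.9984 (leading)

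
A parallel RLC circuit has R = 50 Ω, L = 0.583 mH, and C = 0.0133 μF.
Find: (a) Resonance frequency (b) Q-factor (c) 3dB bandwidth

Step 1 — Resonance: ω₀ = 1/√(LC) = 1/√(0.000583·1.33e-08) = 3.591e+05 rad/s.
Step 2 — f₀ = ω₀/(2π) = 5.716e+04 Hz.
Step 3 — Parallel Q: Q = R/(ω₀L) = 50/(3.591e+05·0.000583) = 0.2388.
Step 4 — Bandwidth: Δω = ω₀/Q = 1.504e+06 rad/s; BW = Δω/(2π) = 2.393e+05 Hz.

(a) f₀ = 5.716e+04 Hz  (b) Q = 0.2388  (c) BW = 2.393e+05 Hz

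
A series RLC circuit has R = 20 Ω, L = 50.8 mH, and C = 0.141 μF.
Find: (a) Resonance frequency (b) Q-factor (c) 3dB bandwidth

Step 1 — Resonance condition Im(Z)=0 gives ω₀ = 1/√(LC).
Step 2 — ω₀ = 1/√(0.0508·1.41e-07) = 1.182e+04 rad/s.
Step 3 — f₀ = ω₀/(2π) = 1881 Hz.
Step 4 — Series Q: Q = ω₀L/R = 1.182e+04·0.0508/20 = 30.01.
Step 5 — 3dB bandwidth: Δω = ω₀/Q = 393.7 rad/s; BW = Δω/(2π) = 62.66 Hz.

(a) f₀ = 1881 Hz  (b) Q = 30.01  (c) BW = 62.66 Hz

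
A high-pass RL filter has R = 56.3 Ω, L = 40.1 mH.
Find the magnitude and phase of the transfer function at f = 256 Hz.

Step 1 — Angular frequency: ω = 2π·256 = 1608 rad/s.
Step 2 — Transfer function: H(jω) = jωL/(R + jωL).
Step 3 — Numerator jωL = j·64.5; denominator R + jωL = 56.3 + j64.5.
Step 4 — H = 0.5676 + j0.4954.
Step 5 — Magnitude: |H| = 0.7534 (-2.5 dB); phase: φ = 41.1°.

|H| = 0.7534 (-2.5 dB), φ = 41.1°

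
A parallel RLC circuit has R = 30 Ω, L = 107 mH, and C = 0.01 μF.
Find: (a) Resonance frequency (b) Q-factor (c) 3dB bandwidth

Step 1 — Resonance: ω₀ = 1/√(LC) = 1/√(0.107·1e-08) = 3.057e+04 rad/s.
Step 2 — f₀ = ω₀/(2π) = 4866 Hz.
Step 3 — Parallel Q: Q = R/(ω₀L) = 30/(3.057e+04·0.107) = 0.009171.
Step 4 — Bandwidth: Δω = ω₀/Q = 3.333e+06 rad/s; BW = Δω/(2π) = 5.305e+05 Hz.

(a) f₀ = 4866 Hz  (b) Q = 0.009171  (c) BW = 5.305e+05 Hz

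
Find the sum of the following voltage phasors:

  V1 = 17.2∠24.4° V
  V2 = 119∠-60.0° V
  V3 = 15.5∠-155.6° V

Step 1 — Convert each phasor to rectangular form:
  V1 = 17.2·(cos(24.4°) + j·sin(24.4°)) = 15.66 + j7.105 V
  V2 = 119·(cos(-60.0°) + j·sin(-60.0°)) = 59.5 - j103.1 V
  V3 = 15.5·(cos(-155.6°) + j·sin(-155.6°)) = -14.12 - j6.403 V
Step 2 — Sum components: V_total = 61.05 - j102.4 V.
Step 3 — Convert to polar: |V_total| = 119.2 V, ∠V_total = -59.2°.

V_total = 119.2∠-59.2° V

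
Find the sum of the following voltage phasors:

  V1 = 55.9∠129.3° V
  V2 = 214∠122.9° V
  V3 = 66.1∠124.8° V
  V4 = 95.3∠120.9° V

Step 1 — Convert each phasor to rectangular form:
  V1 = 55.9·(cos(129.3°) + j·sin(129.3°)) = -35.41 + j43.26 V
  V2 = 214·(cos(122.9°) + j·sin(122.9°)) = -116.2 + j179.7 V
  V3 = 66.1·(cos(124.8°) + j·sin(124.8°)) = -37.72 + j54.28 V
  V4 = 95.3·(cos(120.9°) + j·sin(120.9°)) = -48.94 + j81.77 V
Step 2 — Sum components: V_total = -238.3 + j359 V.
Step 3 — Convert to polar: |V_total| = 430.9 V, ∠V_total = 123.6°.

V_total = 430.9∠123.6° V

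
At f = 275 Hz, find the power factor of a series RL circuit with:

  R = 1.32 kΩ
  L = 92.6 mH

Step 1 — Angular frequency: ω = 2π·f = 2π·275 = 1728 rad/s.
Step 2 — Component impedances:
  R: Z = R = 1320 Ω
  L: Z = jωL = j·1728·0.0926 = 0 + j160 Ω
Step 3 — Series combination: Z_total = R + L = 1320 + j160 Ω = 1330∠6.9° Ω.
Step 4 — Power factor: PF = cos(φ) = Re(Z)/|Z| = 1320/1329.7 = 0.9927.
Step 5 — Type: Im(Z) = 160 ⇒ lagging (phase φ = 6.9°).

PF = 0.9927 (lagging, φ = 6.9°)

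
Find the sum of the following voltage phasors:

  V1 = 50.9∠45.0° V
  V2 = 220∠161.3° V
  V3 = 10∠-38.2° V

Step 1 — Convert each phasor to rectangular form:
  V1 = 50.9·(cos(45.0°) + j·sin(45.0°)) = 35.99 + j35.99 V
  V2 = 220·(cos(161.3°) + j·sin(161.3°)) = -208.4 + j70.53 V
  V3 = 10·(cos(-38.2°) + j·sin(-38.2°)) = 7.859 - j6.184 V
Step 2 — Sum components: V_total = -164.5 + j100.3 V.
Step 3 — Convert to polar: |V_total| = 192.7 V, ∠V_total = 148.6°.

V_total = 192.7∠148.6° V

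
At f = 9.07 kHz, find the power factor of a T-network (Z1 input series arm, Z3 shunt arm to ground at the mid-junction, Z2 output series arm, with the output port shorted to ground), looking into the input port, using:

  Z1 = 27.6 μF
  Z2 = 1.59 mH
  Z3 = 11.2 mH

Step 1 — Angular frequency: ω = 2π·f = 2π·9070 = 5.699e+04 rad/s.
Step 2 — Component impedances:
  Z1: Z = 1/(jωC) = -j/(ω·C) = 0 - j0.6358 Ω
  Z2: Z = jωL = j·5.699e+04·0.00159 = 0 + j90.61 Ω
  Z3: Z = jωL = j·5.699e+04·0.0112 = 0 + j638.3 Ω
Step 3 — With the output port shorted to ground, the output series arm Z2 runs from the junction to ground; the shunt arm Z3 also runs from the junction to ground. They appear in parallel: Z3 || Z2 = 0 + j79.35 Ω.
Step 4 — Series with input arm Z1: Z_in = Z1 + (Z3 || Z2) = 0 + j78.71 Ω = 78.71∠90.0° Ω.
Step 5 — Power factor: PF = cos(φ) = Re(Z)/|Z| = 0/78.71 = 0.
Step 6 — Type: Im(Z) = 78.71 ⇒ lagging (phase φ = 90.0°).

PF = 0 (lagging, φ = 90.0°)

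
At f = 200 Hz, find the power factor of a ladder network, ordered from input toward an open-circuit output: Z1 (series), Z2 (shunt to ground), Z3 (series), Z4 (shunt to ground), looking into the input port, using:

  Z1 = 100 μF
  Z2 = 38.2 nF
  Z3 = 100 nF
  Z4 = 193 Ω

Step 1 — Angular frequency: ω = 2π·f = 2π·200 = 1257 rad/s.
Step 2 — Component impedances:
  Z1: Z = 1/(jωC) = -j/(ω·C) = 0 - j7.958 Ω
  Z2: Z = 1/(jωC) = -j/(ω·C) = 0 - j2.083e+04 Ω
  Z3: Z = 1/(jωC) = -j/(ω·C) = 0 - j7958 Ω
  Z4: Z = R = 193 Ω
Step 3 — Ladder network (open output): work backward from the far end, alternating series and parallel combinations. Z_in = 101 - j5767 Ω = 5768∠-89.0° Ω.
Step 4 — Power factor: PF = cos(φ) = Re(Z)/|Z| = 101.05/5767.7 = 0.01752.
Step 5 — Type: Im(Z) = -5767 ⇒ leading (phase φ = -89.0°).

PF = 0.01752 (leading, φ = -89.0°)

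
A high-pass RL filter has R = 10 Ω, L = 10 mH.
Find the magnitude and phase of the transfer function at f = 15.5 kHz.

Step 1 — Angular frequency: ω = 2π·1.55e+04 = 9.739e+04 rad/s.
Step 2 — Transfer function: H(jω) = jωL/(R + jωL).
Step 3 — Numerator jωL = j·973.9; denominator R + jωL = 10 + j973.9.
Step 4 — H = 0.9999 + j0.01027.
Step 5 — Magnitude: |H| = 0.9999 (-0.0 dB); phase: φ = 0.6°.

|H| = 0.9999 (-0.0 dB), φ = 0.6°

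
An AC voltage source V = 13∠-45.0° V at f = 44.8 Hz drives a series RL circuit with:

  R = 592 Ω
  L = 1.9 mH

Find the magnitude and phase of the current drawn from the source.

Step 1 — Angular frequency: ω = 2π·f = 2π·44.8 = 281.5 rad/s.
Step 2 — Component impedances:
  R: Z = R = 592 Ω
  L: Z = jωL = j·281.5·0.0019 = 0 + j0.5348 Ω
Step 3 — Series combination: Z_total = R + L = 592 + j0.5348 Ω = 592∠0.1° Ω.
Step 4 — Source phasor: V = 13∠-45.0° V = 9.192 - j9.192 V.
Step 5 — Ohm's law: I = V / Z_total = (9.192 - j9.192) / (592 + j0.5348) = 0.01551 - j0.01554 A.
Step 6 — Convert to polar: |I| = 0.02196 A, ∠I = -45.1°.

I = 0.02196∠-45.1° A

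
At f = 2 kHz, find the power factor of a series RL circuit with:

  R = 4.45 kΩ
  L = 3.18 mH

Step 1 — Angular frequency: ω = 2π·f = 2π·2000 = 1.257e+04 rad/s.
Step 2 — Component impedances:
  R: Z = R = 4450 Ω
  L: Z = jωL = j·1.257e+04·0.00318 = 0 + j39.96 Ω
Step 3 — Series combination: Z_total = R + L = 4450 + j39.96 Ω = 4450∠0.5° Ω.
Step 4 — Power factor: PF = cos(φ) = Re(Z)/|Z| = 4450/4450 = 1.
Step 5 — Type: Im(Z) = 39.96 ⇒ lagging (phase φ = 0.5°).

PF = 1 (lagging, φ = 0.5°)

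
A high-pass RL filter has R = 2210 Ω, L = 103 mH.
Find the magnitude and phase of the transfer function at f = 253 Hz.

Step 1 — Angular frequency: ω = 2π·253 = 1590 rad/s.
Step 2 — Transfer function: H(jω) = jωL/(R + jωL).
Step 3 — Numerator jωL = j·163.7; denominator R + jωL = 2210 + j163.7.
Step 4 — H = 0.005459 + j0.07368.
Step 5 — Magnitude: |H| = 0.07389 (-22.6 dB); phase: φ = 85.8°.

|H| = 0.07389 (-22.6 dB), φ = 85.8°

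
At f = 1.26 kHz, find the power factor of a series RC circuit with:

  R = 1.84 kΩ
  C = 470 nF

Step 1 — Angular frequency: ω = 2π·f = 2π·1260 = 7917 rad/s.
Step 2 — Component impedances:
  R: Z = R = 1840 Ω
  C: Z = 1/(jωC) = -j/(ω·C) = 0 - j268.8 Ω
Step 3 — Series combination: Z_total = R + C = 1840 - j268.8 Ω = 1860∠-8.3° Ω.
Step 4 — Power factor: PF = cos(φ) = Re(Z)/|Z| = 1840/1859.5 = 0.9895.
Step 5 — Type: Im(Z) = -268.8 ⇒ leading (phase φ = -8.3°).

PF = 0.9895 (leading, φ = -8.3°)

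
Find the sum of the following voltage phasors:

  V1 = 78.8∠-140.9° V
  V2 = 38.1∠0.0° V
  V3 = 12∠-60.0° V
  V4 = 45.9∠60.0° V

Step 1 — Convert each phasor to rectangular form:
  V1 = 78.8·(cos(-140.9°) + j·sin(-140.9°)) = -61.15 - j49.7 V
  V2 = 38.1·(cos(0.0°) + j·sin(0.0°)) = 38.1 V
  V3 = 12·(cos(-60.0°) + j·sin(-60.0°)) = 6 - j10.39 V
  V4 = 45.9·(cos(60.0°) + j·sin(60.0°)) = 22.95 + j39.75 V
Step 2 — Sum components: V_total = 5.898 - j20.34 V.
Step 3 — Convert to polar: |V_total| = 21.18 V, ∠V_total = -73.8°.

V_total = 21.18∠-73.8° V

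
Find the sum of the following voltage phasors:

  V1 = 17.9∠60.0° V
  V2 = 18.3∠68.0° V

Step 1 — Convert each phasor to rectangular form:
  V1 = 17.9·(cos(60.0°) + j·sin(60.0°)) = 8.95 + j15.5 V
  V2 = 18.3·(cos(68.0°) + j·sin(68.0°)) = 6.855 + j16.97 V
Step 2 — Sum components: V_total = 15.81 + j32.47 V.
Step 3 — Convert to polar: |V_total| = 36.11 V, ∠V_total = 64.0°.

V_total = 36.11∠64.0° V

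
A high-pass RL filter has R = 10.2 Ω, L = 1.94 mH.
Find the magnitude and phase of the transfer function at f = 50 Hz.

Step 1 — Angular frequency: ω = 2π·50 = 314.2 rad/s.
Step 2 — Transfer function: H(jω) = jωL/(R + jωL).
Step 3 — Numerator jωL = j·0.6095; denominator R + jωL = 10.2 + j0.6095.
Step 4 — H = 0.003558 + j0.05954.
Step 5 — Magnitude: |H| = 0.05965 (-24.5 dB); phase: φ = 86.6°.

|H| = 0.05965 (-24.5 dB), φ = 86.6°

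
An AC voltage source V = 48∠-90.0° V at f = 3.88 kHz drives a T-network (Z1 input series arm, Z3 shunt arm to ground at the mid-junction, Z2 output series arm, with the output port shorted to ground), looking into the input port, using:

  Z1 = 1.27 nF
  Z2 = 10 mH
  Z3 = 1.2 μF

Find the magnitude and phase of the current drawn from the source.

Step 1 — Angular frequency: ω = 2π·f = 2π·3880 = 2.438e+04 rad/s.
Step 2 — Component impedances:
  Z1: Z = 1/(jωC) = -j/(ω·C) = 0 - j3.23e+04 Ω
  Z2: Z = jωL = j·2.438e+04·0.01 = 0 + j243.8 Ω
  Z3: Z = 1/(jωC) = -j/(ω·C) = 0 - j34.18 Ω
Step 3 — With the output port shorted to ground, the output series arm Z2 runs from the junction to ground; the shunt arm Z3 also runs from the junction to ground. They appear in parallel: Z3 || Z2 = 0 - j39.76 Ω.
Step 4 — Series with input arm Z1: Z_in = Z1 + (Z3 || Z2) = 0 - j3.234e+04 Ω = 3.234e+04∠-90.0° Ω.
Step 5 — Source phasor: V = 48∠-90.0° V = 0 - j48 V.
Step 6 — Ohm's law: I = V / Z_total = (0 - j48) / (0 - j3.234e+04) = 0.001484 A.
Step 7 — Convert to polar: |I| = 0.001484 A, ∠I = 0.0°.

I = 0.001484∠0.0° A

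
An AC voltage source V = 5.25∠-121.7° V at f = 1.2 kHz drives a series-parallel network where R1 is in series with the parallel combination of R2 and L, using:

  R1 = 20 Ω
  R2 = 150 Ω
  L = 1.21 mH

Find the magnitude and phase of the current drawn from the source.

Step 1 — Angular frequency: ω = 2π·f = 2π·1200 = 7540 rad/s.
Step 2 — Component impedances:
  R1: Z = R = 20 Ω
  R2: Z = R = 150 Ω
  L: Z = jωL = j·7540·0.00121 = 0 + j9.123 Ω
Step 3 — Parallel branch: R2 || L = 1/(1/R2 + 1/L) = 0.5528 + j9.09 Ω.
Step 4 — Series with R1: Z_total = R1 + (R2 || L) = 20.55 + j9.09 Ω = 22.47∠23.9° Ω.
Step 5 — Source phasor: V = 5.25∠-121.7° V = -2.759 - j4.467 V.
Step 6 — Ohm's law: I = V / Z_total = (-2.759 - j4.467) / (20.55 + j9.09) = -0.1927 - j0.1321 A.
Step 7 — Convert to polar: |I| = 0.2336 A, ∠I = -145.6°.

I = 0.2336∠-145.6° A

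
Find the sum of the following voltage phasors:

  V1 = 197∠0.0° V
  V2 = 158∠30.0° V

Step 1 — Convert each phasor to rectangular form:
  V1 = 197·(cos(0.0°) + j·sin(0.0°)) = 197 V
  V2 = 158·(cos(30.0°) + j·sin(30.0°)) = 136.8 + j79 V
Step 2 — Sum components: V_total = 333.8 + j79 V.
Step 3 — Convert to polar: |V_total| = 343.1 V, ∠V_total = 13.3°.

V_total = 343.1∠13.3° V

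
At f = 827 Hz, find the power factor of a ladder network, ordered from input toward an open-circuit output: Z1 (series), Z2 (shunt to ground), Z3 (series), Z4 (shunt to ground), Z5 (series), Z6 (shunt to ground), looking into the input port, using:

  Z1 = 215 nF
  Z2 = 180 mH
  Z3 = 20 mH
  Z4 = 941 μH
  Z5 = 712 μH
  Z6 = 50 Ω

Step 1 — Angular frequency: ω = 2π·f = 2π·827 = 5196 rad/s.
Step 2 — Component impedances:
  Z1: Z = 1/(jωC) = -j/(ω·C) = 0 - j895.1 Ω
  Z2: Z = jωL = j·5196·0.18 = 0 + j935.3 Ω
  Z3: Z = jωL = j·5196·0.02 = 0 + j103.9 Ω
  Z4: Z = jωL = j·5196·0.000941 = 0 + j4.89 Ω
  Z5: Z = jωL = j·5196·0.000712 = 0 + j3.7 Ω
  Z6: Z = R = 50 Ω
Step 3 — Ladder network (open output): work backward from the far end, alternating series and parallel combinations. Z_in = 0.3728 - j797.7 Ω = 797.7∠-90.0° Ω.
Step 4 — Power factor: PF = cos(φ) = Re(Z)/|Z| = 0.3728/797.7 = 0.0004673.
Step 5 — Type: Im(Z) = -797.7 ⇒ leading (phase φ = -90.0°).

PF = 0.0004673 (leading, φ = -90.0°)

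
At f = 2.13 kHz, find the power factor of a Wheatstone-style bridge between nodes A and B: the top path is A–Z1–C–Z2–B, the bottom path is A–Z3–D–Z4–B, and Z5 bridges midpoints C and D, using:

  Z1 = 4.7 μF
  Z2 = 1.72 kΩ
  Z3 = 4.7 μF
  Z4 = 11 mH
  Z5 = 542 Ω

Step 1 — Angular frequency: ω = 2π·f = 2π·2130 = 1.338e+04 rad/s.
Step 2 — Component impedances:
  Z1: Z = 1/(jωC) = -j/(ω·C) = 0 - j15.9 Ω
  Z2: Z = R = 1720 Ω
  Z3: Z = 1/(jωC) = -j/(ω·C) = 0 - j15.9 Ω
  Z4: Z = jωL = j·1.338e+04·0.011 = 0 + j147.2 Ω
  Z5: Z = R = 542 Ω
Step 3 — Bridge requires nodal analysis (the Z5 bridge couples midpoints C and D, so the two paths cannot be reduced to a simple series/parallel combination). Setting node B to ground and injecting 1 A at node A, the 3-node admittance system at A, C, D solves to V_A = Z_AB = 10.43 + j130.5 Ω = 130.9∠85.4° Ω.
Step 4 — Power factor: PF = cos(φ) = Re(Z)/|Z| = 10.433/130.95 = 0.07967.
Step 5 — Type: Im(Z) = 130.5 ⇒ lagging (phase φ = 85.4°).

PF = 0.07967 (lagging, φ = 85.4°)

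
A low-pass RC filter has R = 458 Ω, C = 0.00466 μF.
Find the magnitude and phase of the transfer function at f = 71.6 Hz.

Step 1 — Angular frequency: ω = 2π·71.6 = 449.9 rad/s.
Step 2 — Transfer function: H(jω) = 1/(1 + jωRC).
Step 3 — Denominator: 1 + jωRC = 1 + j·449.9·458·4.66e-09 = 1 + j0.0009602.
Step 4 — H = 1 - j0.0009602.
Step 5 — Magnitude: |H| = 1 (-0.0 dB); phase: φ = -0.1°.

|H| = 1 (-0.0 dB), φ = -0.1°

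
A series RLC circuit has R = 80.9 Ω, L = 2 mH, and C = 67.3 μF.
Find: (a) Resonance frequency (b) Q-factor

Step 1 — Resonance condition Im(Z)=0 gives ω₀ = 1/√(LC).
Step 2 — ω₀ = 1/√(0.002·6.73e-05) = 2726 rad/s.
Step 3 — f₀ = ω₀/(2π) = 433.8 Hz.
Step 4 — Series Q: Q = ω₀L/R = 2726·0.002/80.9 = 0.06738.

(a) f₀ = 433.8 Hz  (b) Q = 0.06738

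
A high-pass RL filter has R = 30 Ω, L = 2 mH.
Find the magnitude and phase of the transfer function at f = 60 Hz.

Step 1 — Angular frequency: ω = 2π·60 = 377 rad/s.
Step 2 — Transfer function: H(jω) = jωL/(R + jωL).
Step 3 — Numerator jωL = j·0.754; denominator R + jωL = 30 + j0.754.
Step 4 — H = 0.0006313 + j0.02512.
Step 5 — Magnitude: |H| = 0.02512 (-32.0 dB); phase: φ = 88.6°.

|H| = 0.02512 (-32.0 dB), φ = 88.6°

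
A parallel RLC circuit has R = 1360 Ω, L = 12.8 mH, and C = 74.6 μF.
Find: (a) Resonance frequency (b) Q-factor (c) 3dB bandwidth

Step 1 — Resonance: ω₀ = 1/√(LC) = 1/√(0.0128·7.46e-05) = 1023 rad/s.
Step 2 — f₀ = ω₀/(2π) = 162.9 Hz.
Step 3 — Parallel Q: Q = R/(ω₀L) = 1360/(1023·0.0128) = 103.8.
Step 4 — Bandwidth: Δω = ω₀/Q = 9.856 rad/s; BW = Δω/(2π) = 1.569 Hz.

(a) f₀ = 162.9 Hz  (b) Q = 103.8  (c) BW = 1.569 Hz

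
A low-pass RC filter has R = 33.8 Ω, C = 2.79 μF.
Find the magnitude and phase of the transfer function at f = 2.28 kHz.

Step 1 — Angular frequency: ω = 2π·2280 = 1.433e+04 rad/s.
Step 2 — Transfer function: H(jω) = 1/(1 + jωRC).
Step 3 — Denominator: 1 + jωRC = 1 + j·1.433e+04·33.8·2.79e-06 = 1 + j1.351.
Step 4 — H = 0.354 - j0.4782.
Step 5 — Magnitude: |H| = 0.595 (-4.5 dB); phase: φ = -53.5°.

|H| = 0.595 (-4.5 dB), φ = -53.5°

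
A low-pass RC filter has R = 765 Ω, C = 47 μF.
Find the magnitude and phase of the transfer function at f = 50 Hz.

Step 1 — Angular frequency: ω = 2π·50 = 314.2 rad/s.
Step 2 — Transfer function: H(jω) = 1/(1 + jωRC).
Step 3 — Denominator: 1 + jωRC = 1 + j·314.2·765·4.7e-05 = 1 + j11.3.
Step 4 — H = 0.007777 - j0.08784.
Step 5 — Magnitude: |H| = 0.08819 (-21.1 dB); phase: φ = -84.9°.

|H| = 0.08819 (-21.1 dB), φ = -84.9°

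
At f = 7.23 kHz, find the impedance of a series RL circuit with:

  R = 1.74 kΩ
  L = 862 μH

Step 1 — Angular frequency: ω = 2π·f = 2π·7230 = 4.543e+04 rad/s.
Step 2 — Component impedances:
  R: Z = R = 1740 Ω
  L: Z = jωL = j·4.543e+04·0.000862 = 0 + j39.16 Ω
Step 3 — Series combination: Z_total = R + L = 1740 + j39.16 Ω = 1740∠1.3° Ω.

Z = 1740 + j39.16 Ω = 1740∠1.3° Ω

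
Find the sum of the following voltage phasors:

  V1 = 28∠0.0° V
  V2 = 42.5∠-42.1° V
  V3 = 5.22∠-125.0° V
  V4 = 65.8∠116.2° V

Step 1 — Convert each phasor to rectangular form:
  V1 = 28·(cos(0.0°) + j·sin(0.0°)) = 28 V
  V2 = 42.5·(cos(-42.1°) + j·sin(-42.1°)) = 31.53 - j28.49 V
  V3 = 5.22·(cos(-125.0°) + j·sin(-125.0°)) = -2.994 - j4.276 V
  V4 = 65.8·(cos(116.2°) + j·sin(116.2°)) = -29.05 + j59.04 V
Step 2 — Sum components: V_total = 27.49 + j26.27 V.
Step 3 — Convert to polar: |V_total| = 38.02 V, ∠V_total = 43.7°.

V_total = 38.02∠43.7° V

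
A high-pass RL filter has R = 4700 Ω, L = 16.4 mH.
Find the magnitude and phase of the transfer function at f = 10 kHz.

Step 1 — Angular frequency: ω = 2π·1e+04 = 6.283e+04 rad/s.
Step 2 — Transfer function: H(jω) = jωL/(R + jωL).
Step 3 — Numerator jωL = j·1030; denominator R + jωL = 4700 + j1030.
Step 4 — H = 0.04586 + j0.2092.
Step 5 — Magnitude: |H| = 0.2142 (-13.4 dB); phase: φ = 77.6°.

|H| = 0.2142 (-13.4 dB), φ = 77.6°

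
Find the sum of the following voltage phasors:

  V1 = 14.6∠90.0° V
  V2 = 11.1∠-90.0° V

Step 1 — Convert each phasor to rectangular form:
  V1 = 14.6·(cos(90.0°) + j·sin(90.0°)) = 0 + j14.6 V
  V2 = 11.1·(cos(-90.0°) + j·sin(-90.0°)) = 0 - j11.1 V
Step 2 — Sum components: V_total = 0 + j3.5 V.
Step 3 — Convert to polar: |V_total| = 3.5 V, ∠V_total = 90.0°.

V_total = 3.5∠90.0° V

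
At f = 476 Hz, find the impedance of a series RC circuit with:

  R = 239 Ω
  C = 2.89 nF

Step 1 — Angular frequency: ω = 2π·f = 2π·476 = 2991 rad/s.
Step 2 — Component impedances:
  R: Z = R = 239 Ω
  C: Z = 1/(jωC) = -j/(ω·C) = 0 - j1.157e+05 Ω
Step 3 — Series combination: Z_total = R + C = 239 - j1.157e+05 Ω = 1.157e+05∠-89.9° Ω.

Z = 239 - j1.157e+05 Ω = 1.157e+05∠-89.9° Ω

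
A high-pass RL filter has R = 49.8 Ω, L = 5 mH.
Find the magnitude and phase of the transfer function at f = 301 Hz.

Step 1 — Angular frequency: ω = 2π·301 = 1891 rad/s.
Step 2 — Transfer function: H(jω) = jωL/(R + jωL).
Step 3 — Numerator jωL = j·9.456; denominator R + jωL = 49.8 + j9.456.
Step 4 — H = 0.0348 + j0.1833.
Step 5 — Magnitude: |H| = 0.1866 (-14.6 dB); phase: φ = 79.2°.

|H| = 0.1866 (-14.6 dB), φ = 79.2°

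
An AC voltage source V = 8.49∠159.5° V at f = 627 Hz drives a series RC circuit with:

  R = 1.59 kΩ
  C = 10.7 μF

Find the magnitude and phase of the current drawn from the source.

Step 1 — Angular frequency: ω = 2π·f = 2π·627 = 3940 rad/s.
Step 2 — Component impedances:
  R: Z = R = 1590 Ω
  C: Z = 1/(jωC) = -j/(ω·C) = 0 - j23.72 Ω
Step 3 — Series combination: Z_total = R + C = 1590 - j23.72 Ω = 1590∠-0.9° Ω.
Step 4 — Source phasor: V = 8.49∠159.5° V = -7.952 + j2.973 V.
Step 5 — Ohm's law: I = V / Z_total = (-7.952 + j2.973) / (1590 - j23.72) = -0.005028 + j0.001795 A.
Step 6 — Convert to polar: |I| = 0.005339 A, ∠I = 160.4°.

I = 0.005339∠160.4° A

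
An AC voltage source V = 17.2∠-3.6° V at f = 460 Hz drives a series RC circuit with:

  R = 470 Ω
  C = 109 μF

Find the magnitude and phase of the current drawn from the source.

Step 1 — Angular frequency: ω = 2π·f = 2π·460 = 2890 rad/s.
Step 2 — Component impedances:
  R: Z = R = 470 Ω
  C: Z = 1/(jωC) = -j/(ω·C) = 0 - j3.174 Ω
Step 3 — Series combination: Z_total = R + C = 470 - j3.174 Ω = 470∠-0.4° Ω.
Step 4 — Source phasor: V = 17.2∠-3.6° V = 17.17 - j1.08 V.
Step 5 — Ohm's law: I = V / Z_total = (17.17 - j1.08) / (470 - j3.174) = 0.03654 - j0.002051 A.
Step 6 — Convert to polar: |I| = 0.03659 A, ∠I = -3.2°.

I = 0.03659∠-3.2° A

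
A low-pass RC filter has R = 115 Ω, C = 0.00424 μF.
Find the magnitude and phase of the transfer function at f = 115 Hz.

Step 1 — Angular frequency: ω = 2π·115 = 722.6 rad/s.
Step 2 — Transfer function: H(jω) = 1/(1 + jωRC).
Step 3 — Denominator: 1 + jωRC = 1 + j·722.6·115·4.24e-09 = 1 + j0.0003523.
Step 4 — H = 1 - j0.0003523.
Step 5 — Magnitude: |H| = 1 (-0.0 dB); phase: φ = -0.0°.

|H| = 1 (-0.0 dB), φ = -0.0°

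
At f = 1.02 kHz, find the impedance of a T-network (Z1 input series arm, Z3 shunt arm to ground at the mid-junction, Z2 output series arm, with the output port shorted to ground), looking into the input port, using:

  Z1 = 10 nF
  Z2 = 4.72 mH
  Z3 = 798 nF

Step 1 — Angular frequency: ω = 2π·f = 2π·1020 = 6409 rad/s.
Step 2 — Component impedances:
  Z1: Z = 1/(jωC) = -j/(ω·C) = 0 - j1.56e+04 Ω
  Z2: Z = jωL = j·6409·0.00472 = 0 + j30.25 Ω
  Z3: Z = 1/(jωC) = -j/(ω·C) = 0 - j195.5 Ω
Step 3 — With the output port shorted to ground, the output series arm Z2 runs from the junction to ground; the shunt arm Z3 also runs from the junction to ground. They appear in parallel: Z3 || Z2 = 0 + j35.79 Ω.
Step 4 — Series with input arm Z1: Z_in = Z1 + (Z3 || Z2) = 0 - j1.557e+04 Ω = 1.557e+04∠-90.0° Ω.

Z = 0 - j1.557e+04 Ω = 1.557e+04∠-90.0° Ω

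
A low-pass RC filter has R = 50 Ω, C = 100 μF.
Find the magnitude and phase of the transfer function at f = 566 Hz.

Step 1 — Angular frequency: ω = 2π·566 = 3556 rad/s.
Step 2 — Transfer function: H(jω) = 1/(1 + jωRC).
Step 3 — Denominator: 1 + jωRC = 1 + j·3556·50·0.0001 = 1 + j17.78.
Step 4 — H = 0.003153 - j0.05606.
Step 5 — Magnitude: |H| = 0.05615 (-25.0 dB); phase: φ = -86.8°.

|H| = 0.05615 (-25.0 dB), φ = -86.8°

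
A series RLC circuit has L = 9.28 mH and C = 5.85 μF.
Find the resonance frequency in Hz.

Step 1 — Resonance condition Im(Z)=0 gives ω₀ = 1/√(LC).
Step 2 — ω₀ = 1/√(0.00928·5.85e-06) = 4292 rad/s.
Step 3 — f₀ = ω₀/(2π) = 683.1 Hz.

f₀ = 683.1 Hz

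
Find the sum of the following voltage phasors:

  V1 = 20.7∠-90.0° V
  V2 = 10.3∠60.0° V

Step 1 — Convert each phasor to rectangular form:
  V1 = 20.7·(cos(-90.0°) + j·sin(-90.0°)) = 0 - j20.7 V
  V2 = 10.3·(cos(60.0°) + j·sin(60.0°)) = 5.15 + j8.92 V
Step 2 — Sum components: V_total = 5.15 - j11.78 V.
Step 3 — Convert to polar: |V_total| = 12.86 V, ∠V_total = -66.4°.

V_total = 12.86∠-66.4° V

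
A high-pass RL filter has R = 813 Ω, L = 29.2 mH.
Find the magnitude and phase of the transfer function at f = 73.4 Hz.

Step 1 — Angular frequency: ω = 2π·73.4 = 461.2 rad/s.
Step 2 — Transfer function: H(jω) = jωL/(R + jωL).
Step 3 — Numerator jωL = j·13.47; denominator R + jωL = 813 + j13.47.
Step 4 — H = 0.0002743 + j0.01656.
Step 5 — Magnitude: |H| = 0.01656 (-35.6 dB); phase: φ = 89.1°.

|H| = 0.01656 (-35.6 dB), φ = 89.1°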